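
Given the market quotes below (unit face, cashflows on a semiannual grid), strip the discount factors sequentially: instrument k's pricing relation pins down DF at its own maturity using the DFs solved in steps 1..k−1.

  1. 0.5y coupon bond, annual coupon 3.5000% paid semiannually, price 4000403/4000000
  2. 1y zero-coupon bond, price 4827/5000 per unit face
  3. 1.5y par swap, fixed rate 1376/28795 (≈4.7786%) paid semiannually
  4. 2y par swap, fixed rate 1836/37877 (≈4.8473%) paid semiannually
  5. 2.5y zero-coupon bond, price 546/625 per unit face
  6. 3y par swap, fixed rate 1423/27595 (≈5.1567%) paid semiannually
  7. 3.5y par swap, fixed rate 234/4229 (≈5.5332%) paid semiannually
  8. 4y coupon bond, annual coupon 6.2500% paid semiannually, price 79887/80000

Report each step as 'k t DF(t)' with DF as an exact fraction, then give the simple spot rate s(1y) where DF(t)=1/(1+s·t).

1 1/2 9829/10000
2 1 4827/5000
3 3/2 582/625
4 2 4541/5000
5 5/2 546/625
6 3 8577/10000
7 7/2 1649/2000
8 4 7761/10000
s(1y) = (1/(4827/5000) − 1)/(1) = 173/4827 ≈ 3.5840%

step 1 [0.5y] bond c/2=7/400: DF=(4000403/4000000 − 7/400·(0))/(1+7/400) = 9829/10000 ≈ 0.982900
step 2 [1y] zero: DF = P = 4827/5000 ≈ 0.965400
step 3 [1.5y] swap r/2=688/28795: DF=(1 − 688/28795·(0.982900+0.965400))/(1+688/28795) = 582/625 ≈ 0.931200
step 4 [2y] swap r/2=918/37877: DF=(1 − 918/37877·(0.982900+0.965400+0.931200))/(1+918/37877) = 4541/5000 ≈ 0.908200
step 5 [2.5y] zero: DF = P = 546/625 ≈ 0.873600
step 6 [3y] swap r/2=1423/55190: DF=(1 − 1423/55190·(0.982900+0.965400+0.931200+0.908200+0.873600))/(1+1423/55190) = 8577/10000 ≈ 0.857700
step 7 [3.5y] swap r/2=117/4229: DF=(1 − 117/4229·(0.982900+0.965400+0.931200+0.908200+0.873600+0.857700))/(1+117/4229) = 1649/2000 ≈ 0.824500
step 8 [4y] bond c/2=1/32: DF=(79887/80000 − 1/32·(0.982900+0.965400+0.931200+0.908200+0.873600+0.857700+0.824500))/(1+1/32) = 7761/10000 ≈ 0.776100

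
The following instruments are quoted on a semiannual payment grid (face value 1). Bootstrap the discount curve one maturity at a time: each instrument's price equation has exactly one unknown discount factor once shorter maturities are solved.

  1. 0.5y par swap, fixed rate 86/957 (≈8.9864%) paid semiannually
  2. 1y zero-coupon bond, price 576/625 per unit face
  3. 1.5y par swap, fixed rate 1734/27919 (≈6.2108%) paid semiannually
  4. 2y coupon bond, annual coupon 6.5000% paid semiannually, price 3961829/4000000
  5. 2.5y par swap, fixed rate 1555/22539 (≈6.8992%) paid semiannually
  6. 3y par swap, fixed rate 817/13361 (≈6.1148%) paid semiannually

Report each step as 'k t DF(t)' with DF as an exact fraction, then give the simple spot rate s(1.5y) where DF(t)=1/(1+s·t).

1 1/2 957/1000
2 1 576/625
3 3/2 9133/10000
4 2 4357/5000
5 5/2 1689/2000
6 3 4183/5000
s(1.5y) = (1/(9133/10000) − 1)/(3/2) = 578/9133 ≈ 6.3287%

step 1 [0.5y] swap r/2=43/957: DF=(1 − 43/957·(0))/(1+43/957) = 957/1000 ≈ 0.957000
step 2 [1y] zero: DF = P = 576/625 ≈ 0.921600
step 3 [1.5y] swap r/2=867/27919: DF=(1 − 867/27919·(0.957000+0.921600))/(1+867/27919) = 9133/10000 ≈ 0.913300
step 4 [2y] bond c/2=13/400: DF=(3961829/4000000 − 13/400·(0.957000+0.921600+0.913300))/(1+13/400) = 4357/5000 ≈ 0.871400
step 5 [2.5y] swap r/2=1555/45078: DF=(1 − 1555/45078·(0.957000+0.921600+0.913300+0.871400))/(1+1555/45078) = 1689/2000 ≈ 0.844500
step 6 [3y] swap r/2=817/26722: DF=(1 − 817/26722·(0.957000+0.921600+0.913300+0.871400+0.844500))/(1+817/26722) = 4183/5000 ≈ 0.836600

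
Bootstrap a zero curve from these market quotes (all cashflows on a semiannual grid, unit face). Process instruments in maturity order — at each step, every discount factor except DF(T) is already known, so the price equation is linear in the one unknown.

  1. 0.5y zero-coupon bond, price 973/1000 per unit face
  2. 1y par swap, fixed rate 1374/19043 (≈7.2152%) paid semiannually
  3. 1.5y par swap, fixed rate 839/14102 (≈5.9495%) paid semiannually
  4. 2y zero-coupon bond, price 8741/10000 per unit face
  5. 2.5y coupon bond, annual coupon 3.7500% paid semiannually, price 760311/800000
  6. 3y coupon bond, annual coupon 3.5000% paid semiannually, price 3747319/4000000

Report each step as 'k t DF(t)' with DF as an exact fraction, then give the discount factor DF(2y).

1 1/2 973/1000
2 1 9313/10000
3 3/2 9161/10000
4 2 8741/10000
5 5/2 8649/10000
6 3 8423/10000
DF(2y) = 8741/10000 ≈ 0.874100

step 1 [0.5y] zero: DF = P = 973/1000 ≈ 0.973000
step 2 [1y] swap r/2=687/19043: DF=(1 − 687/19043·(0.973000))/(1+687/19043) = 9313/10000 ≈ 0.931300
step 3 [1.5y] swap r/2=839/28204: DF=(1 − 839/28204·(0.973000+0.931300))/(1+839/28204) = 9161/10000 ≈ 0.916100
step 4 [2y] zero: DF = P = 8741/10000 ≈ 0.874100
step 5 [2.5y] bond c/2=3/160: DF=(760311/800000 − 3/160·(0.973000+0.931300+0.916100+0.874100))/(1+3/160) = 8649/10000 ≈ 0.864900
step 6 [3y] bond c/2=7/400: DF=(3747319/4000000 − 7/400·(0.973000+0.931300+0.916100+0.874100+0.864900))/(1+7/400) = 8423/10000 ≈ 0.842300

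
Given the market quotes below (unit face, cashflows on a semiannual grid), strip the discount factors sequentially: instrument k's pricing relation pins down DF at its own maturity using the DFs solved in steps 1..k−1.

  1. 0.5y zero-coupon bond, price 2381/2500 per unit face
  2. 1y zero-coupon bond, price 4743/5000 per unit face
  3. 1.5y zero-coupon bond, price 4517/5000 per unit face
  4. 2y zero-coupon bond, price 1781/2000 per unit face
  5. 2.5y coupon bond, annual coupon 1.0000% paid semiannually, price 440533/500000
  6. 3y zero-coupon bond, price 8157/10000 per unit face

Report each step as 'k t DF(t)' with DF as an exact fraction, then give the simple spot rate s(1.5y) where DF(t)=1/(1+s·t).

step 1 [0.5y] zero: DF = P = 2381/2500 ≈ 0.952400
step 2 [1y] zero: DF = P = 4743/5000 ≈ 0.948600
step 3 [1.5y] zero: DF = P = 4517/5000 ≈ 0.903400
step 4 [2y] zero: DF = P = 1781/2000 ≈ 0.890500
step 5 [2.5y] bond c/2=1/200: DF=(440533/500000 − 1/200·(0.952400+0.948600+0.903400+0.890500))/(1+1/200) = 8583/10000 ≈ 0.858300
step 6 [3y] zero: DF = P = 8157/10000 ≈ 0.815700

1 1/2 2381/2500
2 1 4743/5000
3 3/2 4517/5000
4 2 1781/2000
5 5/2 8583/10000
6 3 8157/10000
s(1.5y) = (1/(4517/5000) − 1)/(3/2) = 322/4517 ≈ 7.1286%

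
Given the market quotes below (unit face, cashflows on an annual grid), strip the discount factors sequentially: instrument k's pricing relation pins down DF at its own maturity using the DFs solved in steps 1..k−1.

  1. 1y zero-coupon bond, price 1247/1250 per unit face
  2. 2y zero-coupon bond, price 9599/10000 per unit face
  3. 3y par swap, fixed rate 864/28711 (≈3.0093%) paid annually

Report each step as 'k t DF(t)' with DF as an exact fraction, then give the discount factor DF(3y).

step 1 [1y] zero: DF = P = 1247/1250 ≈ 0.997600
step 2 [2y] zero: DF = P = 9599/10000 ≈ 0.959900
step 3 [3y] swap r/1=864/28711: DF=(1 − 864/28711·(0.997600+0.959900))/(1+864/28711) = 571/625 ≈ 0.913600

1 1 1247/1250
2 2 9599/10000
3 3 571/625
DF(3y) = 571/625 ≈ 0.913600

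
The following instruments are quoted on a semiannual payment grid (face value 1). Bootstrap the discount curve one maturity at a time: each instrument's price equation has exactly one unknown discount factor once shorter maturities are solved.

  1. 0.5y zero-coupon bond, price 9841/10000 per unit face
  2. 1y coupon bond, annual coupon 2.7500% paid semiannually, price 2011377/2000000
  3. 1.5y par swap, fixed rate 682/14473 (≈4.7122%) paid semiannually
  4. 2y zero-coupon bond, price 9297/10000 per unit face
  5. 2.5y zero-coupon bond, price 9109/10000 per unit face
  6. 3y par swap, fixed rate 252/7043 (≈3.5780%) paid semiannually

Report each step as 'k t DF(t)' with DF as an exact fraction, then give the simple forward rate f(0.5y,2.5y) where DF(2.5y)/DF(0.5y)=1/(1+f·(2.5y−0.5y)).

1 1/2 9841/10000
2 1 9787/10000
3 3/2 4659/5000
4 2 9297/10000
5 5/2 9109/10000
6 3 562/625
f(0.5y,2.5y) = ((9841/10000)/(9109/10000) − 1)/(2) = 366/9109 ≈ 4.0180%

step 1 [0.5y] zero: DF = P = 9841/10000 ≈ 0.984100
step 2 [1y] bond c/2=11/800: DF=(2011377/2000000 − 11/800·(0.984100))/(1+11/800) = 9787/10000 ≈ 0.978700
step 3 [1.5y] swap r/2=341/14473: DF=(1 − 341/14473·(0.984100+0.978700))/(1+341/14473) = 4659/5000 ≈ 0.931800
step 4 [2y] zero: DF = P = 9297/10000 ≈ 0.929700
step 5 [2.5y] zero: DF = P = 9109/10000 ≈ 0.910900
step 6 [3y] swap r/2=126/7043: DF=(1 − 126/7043·(0.984100+0.978700+0.931800+0.929700+0.910900))/(1+126/7043) = 562/625 ≈ 0.899200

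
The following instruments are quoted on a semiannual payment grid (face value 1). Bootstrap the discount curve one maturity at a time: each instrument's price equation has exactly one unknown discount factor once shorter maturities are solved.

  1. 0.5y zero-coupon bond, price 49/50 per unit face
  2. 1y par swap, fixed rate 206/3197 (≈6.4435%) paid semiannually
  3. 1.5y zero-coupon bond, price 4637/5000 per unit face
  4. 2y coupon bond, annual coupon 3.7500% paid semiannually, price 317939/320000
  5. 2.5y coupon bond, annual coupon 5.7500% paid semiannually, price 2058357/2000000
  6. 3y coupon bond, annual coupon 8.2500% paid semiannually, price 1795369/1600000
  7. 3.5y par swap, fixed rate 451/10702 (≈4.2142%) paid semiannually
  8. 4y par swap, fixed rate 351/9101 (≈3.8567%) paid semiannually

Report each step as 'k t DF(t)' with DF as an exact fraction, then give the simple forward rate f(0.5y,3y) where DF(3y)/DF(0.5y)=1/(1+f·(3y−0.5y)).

1 1/2 49/50
2 1 4691/5000
3 3/2 4637/5000
4 2 9229/10000
5 5/2 8951/10000
6 3 8929/10000
7 7/2 8647/10000
8 4 2149/2500
f(0.5y,3y) = ((49/50)/(8929/10000) − 1)/(5/2) = 1742/44645 ≈ 3.9019%

step 1 [0.5y] zero: DF = P = 49/50 ≈ 0.980000
step 2 [1y] swap r/2=103/3197: DF=(1 − 103/3197·(0.980000))/(1+103/3197) = 4691/5000 ≈ 0.938200
step 3 [1.5y] zero: DF = P = 4637/5000 ≈ 0.927400
step 4 [2y] bond c/2=3/160: DF=(317939/320000 − 3/160·(0.980000+0.938200+0.927400))/(1+3/160) = 9229/10000 ≈ 0.922900
step 5 [2.5y] bond c/2=23/800: DF=(2058357/2000000 − 23/800·(0.980000+0.938200+0.927400+0.922900))/(1+23/800) = 8951/10000 ≈ 0.895100
step 6 [3y] bond c/2=33/800: DF=(1795369/1600000 − 33/800·(0.980000+0.938200+0.927400+0.922900+0.895100))/(1+33/800) = 8929/10000 ≈ 0.892900
step 7 [3.5y] swap r/2=451/21404: DF=(1 − 451/21404·(0.980000+0.938200+0.927400+0.922900+0.895100+0.892900))/(1+451/21404) = 8647/10000 ≈ 0.864700
step 8 [4y] swap r/2=351/18202: DF=(1 − 351/18202·(0.980000+0.938200+0.927400+0.922900+0.895100+0.892900+0.864700))/(1+351/18202) = 2149/2500 ≈ 0.859600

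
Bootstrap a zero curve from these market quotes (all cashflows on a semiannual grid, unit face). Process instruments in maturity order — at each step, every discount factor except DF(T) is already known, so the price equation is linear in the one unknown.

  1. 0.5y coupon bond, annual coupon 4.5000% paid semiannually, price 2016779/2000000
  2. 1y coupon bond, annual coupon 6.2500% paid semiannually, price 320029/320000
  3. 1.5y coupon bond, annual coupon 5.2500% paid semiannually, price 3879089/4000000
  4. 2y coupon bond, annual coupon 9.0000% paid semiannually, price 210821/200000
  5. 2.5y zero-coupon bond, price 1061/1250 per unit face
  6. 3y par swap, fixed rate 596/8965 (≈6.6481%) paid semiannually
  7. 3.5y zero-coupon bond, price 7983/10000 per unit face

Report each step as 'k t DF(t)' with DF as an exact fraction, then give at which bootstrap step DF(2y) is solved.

step 1 [0.5y] bond c/2=9/400: DF=(2016779/2000000 − 9/400·(0))/(1+9/400) = 4931/5000 ≈ 0.986200
step 2 [1y] bond c/2=1/32: DF=(320029/320000 − 1/32·(0.986200))/(1+1/32) = 9399/10000 ≈ 0.939900
step 3 [1.5y] bond c/2=21/800: DF=(3879089/4000000 − 21/800·(0.986200+0.939900))/(1+21/800) = 8957/10000 ≈ 0.895700
step 4 [2y] bond c/2=9/200: DF=(210821/200000 − 9/200·(0.986200+0.939900+0.895700))/(1+9/200) = 1109/1250 ≈ 0.887200
step 5 [2.5y] zero: DF = P = 1061/1250 ≈ 0.848800
step 6 [3y] swap r/2=298/8965: DF=(1 − 298/8965·(0.986200+0.939900+0.895700+0.887200+0.848800))/(1+298/8965) = 2053/2500 ≈ 0.821200
step 7 [3.5y] zero: DF = P = 7983/10000 ≈ 0.798300

1 1/2 4931/5000
2 1 9399/10000
3 3/2 8957/10000
4 2 1109/1250
5 5/2 1061/1250
6 3 2053/2500
7 7/2 7983/10000
DF(2y) is solved at step 4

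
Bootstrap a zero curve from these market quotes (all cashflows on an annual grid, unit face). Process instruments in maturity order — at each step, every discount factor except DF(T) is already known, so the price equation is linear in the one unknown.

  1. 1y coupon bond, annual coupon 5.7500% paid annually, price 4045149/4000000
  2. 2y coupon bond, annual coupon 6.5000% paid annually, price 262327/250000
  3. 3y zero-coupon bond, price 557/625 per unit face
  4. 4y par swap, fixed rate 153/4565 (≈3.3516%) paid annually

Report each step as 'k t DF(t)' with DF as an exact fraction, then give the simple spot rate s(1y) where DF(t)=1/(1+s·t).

step 1 [1y] bond c/1=23/400: DF=(4045149/4000000 − 23/400·(0))/(1+23/400) = 9563/10000 ≈ 0.956300
step 2 [2y] bond c/1=13/200: DF=(262327/250000 − 13/200·(0.956300))/(1+13/200) = 9269/10000 ≈ 0.926900
step 3 [3y] zero: DF = P = 557/625 ≈ 0.891200
step 4 [4y] swap r/1=153/4565: DF=(1 − 153/4565·(0.956300+0.926900+0.891200))/(1+153/4565) = 1097/1250 ≈ 0.877600

1 1 9563/10000
2 2 9269/10000
3 3 557/625
4 4 1097/1250
s(1y) = (1/(9563/10000) − 1)/(1) = 437/9563 ≈ 4.5697%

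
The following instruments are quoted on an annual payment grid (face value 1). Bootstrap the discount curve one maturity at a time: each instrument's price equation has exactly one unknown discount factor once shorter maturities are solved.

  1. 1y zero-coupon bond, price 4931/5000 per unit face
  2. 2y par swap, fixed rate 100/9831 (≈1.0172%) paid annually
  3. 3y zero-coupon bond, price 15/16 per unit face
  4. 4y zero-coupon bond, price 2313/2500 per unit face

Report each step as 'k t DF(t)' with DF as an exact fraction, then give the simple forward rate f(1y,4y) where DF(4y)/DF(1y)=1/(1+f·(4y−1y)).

1 1 4931/5000
2 2 49/50
3 3 15/16
4 4 2313/2500
f(1y,4y) = ((4931/5000)/(2313/2500) − 1)/(3) = 305/13878 ≈ 2.1977%

step 1 [1y] zero: DF = P = 4931/5000 ≈ 0.986200
step 2 [2y] swap r/1=100/9831: DF=(1 − 100/9831·(0.986200))/(1+100/9831) = 49/50 ≈ 0.980000
step 3 [3y] zero: DF = P = 15/16 ≈ 0.937500
step 4 [4y] zero: DF = P = 2313/2500 ≈ 0.925200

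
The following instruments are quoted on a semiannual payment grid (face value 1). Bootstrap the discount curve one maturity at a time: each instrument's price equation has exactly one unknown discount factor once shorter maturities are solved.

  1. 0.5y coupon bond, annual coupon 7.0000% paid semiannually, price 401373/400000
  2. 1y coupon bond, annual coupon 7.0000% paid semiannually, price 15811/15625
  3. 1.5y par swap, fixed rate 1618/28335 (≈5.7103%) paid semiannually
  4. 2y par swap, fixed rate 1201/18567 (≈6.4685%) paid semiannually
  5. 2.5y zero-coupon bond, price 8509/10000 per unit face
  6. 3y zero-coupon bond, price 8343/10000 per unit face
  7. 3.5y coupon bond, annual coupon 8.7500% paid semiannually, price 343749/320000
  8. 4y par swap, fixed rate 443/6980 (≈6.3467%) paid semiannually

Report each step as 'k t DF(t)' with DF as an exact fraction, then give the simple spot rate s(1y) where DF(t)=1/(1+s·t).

1 1/2 1939/2000
2 1 9449/10000
3 3/2 9191/10000
4 2 8799/10000
5 5/2 8509/10000
6 3 8343/10000
7 7/2 8029/10000
8 4 1557/2000
s(1y) = (1/(9449/10000) − 1)/(1) = 551/9449 ≈ 5.8313%

step 1 [0.5y] bond c/2=7/200: DF=(401373/400000 − 7/200·(0))/(1+7/200) = 1939/2000 ≈ 0.969500
step 2 [1y] bond c/2=7/200: DF=(15811/15625 − 7/200·(0.969500))/(1+7/200) = 9449/10000 ≈ 0.944900
step 3 [1.5y] swap r/2=809/28335: DF=(1 − 809/28335·(0.969500+0.944900))/(1+809/28335) = 9191/10000 ≈ 0.919100
step 4 [2y] swap r/2=1201/37134: DF=(1 − 1201/37134·(0.969500+0.944900+0.919100))/(1+1201/37134) = 8799/10000 ≈ 0.879900
step 5 [2.5y] zero: DF = P = 8509/10000 ≈ 0.850900
step 6 [3y] zero: DF = P = 8343/10000 ≈ 0.834300
step 7 [3.5y] bond c/2=7/160: DF=(343749/320000 − 7/160·(0.969500+0.944900+0.919100+0.879900+0.850900+0.834300))/(1+7/160) = 8029/10000 ≈ 0.802900
step 8 [4y] swap r/2=443/13960: DF=(1 − 443/13960·(0.969500+0.944900+0.919100+0.879900+0.850900+0.834300+0.802900))/(1+443/13960) = 1557/2000 ≈ 0.778500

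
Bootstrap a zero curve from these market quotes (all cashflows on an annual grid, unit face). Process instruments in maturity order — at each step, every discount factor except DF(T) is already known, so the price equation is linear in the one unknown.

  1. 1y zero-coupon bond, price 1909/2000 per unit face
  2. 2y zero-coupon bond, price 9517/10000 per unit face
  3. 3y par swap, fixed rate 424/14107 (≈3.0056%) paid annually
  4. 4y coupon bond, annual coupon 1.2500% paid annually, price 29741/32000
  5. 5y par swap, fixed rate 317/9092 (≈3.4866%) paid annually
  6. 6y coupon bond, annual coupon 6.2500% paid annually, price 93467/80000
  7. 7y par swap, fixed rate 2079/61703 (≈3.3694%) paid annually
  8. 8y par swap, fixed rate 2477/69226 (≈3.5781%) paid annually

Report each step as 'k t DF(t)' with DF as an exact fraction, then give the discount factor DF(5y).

1 1 1909/2000
2 2 9517/10000
3 3 572/625
4 4 8831/10000
5 5 1683/2000
6 6 4161/5000
7 7 7921/10000
8 8 7523/10000
DF(5y) = 1683/2000 ≈ 0.841500

step 1 [1y] zero: DF = P = 1909/2000 ≈ 0.954500
step 2 [2y] zero: DF = P = 9517/10000 ≈ 0.951700
step 3 [3y] swap r/1=424/14107: DF=(1 − 424/14107·(0.954500+0.951700))/(1+424/14107) = 572/625 ≈ 0.915200
step 4 [4y] bond c/1=1/80: DF=(29741/32000 − 1/80·(0.954500+0.951700+0.915200))/(1+1/80) = 8831/10000 ≈ 0.883100
step 5 [5y] swap r/1=317/9092: DF=(1 − 317/9092·(0.954500+0.951700+0.915200+0.883100))/(1+317/9092) = 1683/2000 ≈ 0.841500
step 6 [6y] bond c/1=1/16: DF=(93467/80000 − 1/16·(0.954500+0.951700+0.915200+0.883100+0.841500))/(1+1/16) = 4161/5000 ≈ 0.832200
step 7 [7y] swap r/1=2079/61703: DF=(1 − 2079/61703·(0.954500+0.951700+0.915200+0.883100+0.841500+0.832200))/(1+2079/61703) = 7921/10000 ≈ 0.792100
step 8 [8y] swap r/1=2477/69226: DF=(1 − 2477/69226·(0.954500+0.951700+0.915200+0.883100+0.841500+0.832200+0.792100))/(1+2477/69226) = 7523/10000 ≈ 0.752300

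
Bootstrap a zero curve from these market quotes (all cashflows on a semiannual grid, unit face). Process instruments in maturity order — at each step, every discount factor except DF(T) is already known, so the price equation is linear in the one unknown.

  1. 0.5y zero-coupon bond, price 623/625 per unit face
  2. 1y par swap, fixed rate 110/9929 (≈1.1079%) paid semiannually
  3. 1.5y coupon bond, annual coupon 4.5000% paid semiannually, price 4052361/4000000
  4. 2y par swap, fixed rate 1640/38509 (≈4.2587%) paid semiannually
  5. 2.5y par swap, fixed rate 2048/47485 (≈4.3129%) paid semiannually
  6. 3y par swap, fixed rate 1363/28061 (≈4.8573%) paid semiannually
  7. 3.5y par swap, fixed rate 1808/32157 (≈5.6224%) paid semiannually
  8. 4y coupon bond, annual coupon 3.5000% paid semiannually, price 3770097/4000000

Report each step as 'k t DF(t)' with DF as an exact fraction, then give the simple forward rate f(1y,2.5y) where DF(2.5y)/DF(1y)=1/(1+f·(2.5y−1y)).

step 1 [0.5y] zero: DF = P = 623/625 ≈ 0.996800
step 2 [1y] swap r/2=55/9929: DF=(1 − 55/9929·(0.996800))/(1+55/9929) = 989/1000 ≈ 0.989000
step 3 [1.5y] bond c/2=9/400: DF=(4052361/4000000 − 9/400·(0.996800+0.989000))/(1+9/400) = 9471/10000 ≈ 0.947100
step 4 [2y] swap r/2=820/38509: DF=(1 − 820/38509·(0.996800+0.989000+0.947100))/(1+820/38509) = 459/500 ≈ 0.918000
step 5 [2.5y] swap r/2=1024/47485: DF=(1 − 1024/47485·(0.996800+0.989000+0.947100+0.918000))/(1+1024/47485) = 561/625 ≈ 0.897600
step 6 [3y] swap r/2=1363/56122: DF=(1 − 1363/56122·(0.996800+0.989000+0.947100+0.918000+0.897600))/(1+1363/56122) = 8637/10000 ≈ 0.863700
step 7 [3.5y] swap r/2=904/32157: DF=(1 − 904/32157·(0.996800+0.989000+0.947100+0.918000+0.897600+0.863700))/(1+904/32157) = 512/625 ≈ 0.819200
step 8 [4y] bond c/2=7/400: DF=(3770097/4000000 − 7/400·(0.996800+0.989000+0.947100+0.918000+0.897600+0.863700+0.819200))/(1+7/400) = 8157/10000 ≈ 0.815700

1 1/2 623/625
2 1 989/1000
3 3/2 9471/10000
4 2 459/500
5 5/2 561/625
6 3 8637/10000
7 7/2 512/625
8 4 8157/10000
f(1y,2.5y) = ((989/1000)/(561/625) − 1)/(3/2) = 457/6732 ≈ 6.7885%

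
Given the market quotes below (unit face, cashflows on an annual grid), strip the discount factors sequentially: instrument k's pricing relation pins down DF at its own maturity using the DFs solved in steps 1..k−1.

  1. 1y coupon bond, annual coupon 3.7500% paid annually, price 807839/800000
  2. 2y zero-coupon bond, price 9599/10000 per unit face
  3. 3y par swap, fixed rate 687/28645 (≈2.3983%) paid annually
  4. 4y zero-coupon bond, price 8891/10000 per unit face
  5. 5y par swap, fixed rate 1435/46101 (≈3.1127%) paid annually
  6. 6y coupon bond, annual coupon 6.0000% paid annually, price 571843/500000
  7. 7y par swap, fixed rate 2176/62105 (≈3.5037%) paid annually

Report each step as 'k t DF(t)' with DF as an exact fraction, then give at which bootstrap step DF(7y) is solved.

1 1 9733/10000
2 2 9599/10000
3 3 9313/10000
4 4 8891/10000
5 5 1713/2000
6 6 409/500
7 7 489/625
DF(7y) is solved at step 7

step 1 [1y] bond c/1=3/80: DF=(807839/800000 − 3/80·(0))/(1+3/80) = 9733/10000 ≈ 0.973300
step 2 [2y] zero: DF = P = 9599/10000 ≈ 0.959900
step 3 [3y] swap r/1=687/28645: DF=(1 − 687/28645·(0.973300+0.959900))/(1+687/28645) = 9313/10000 ≈ 0.931300
step 4 [4y] zero: DF = P = 8891/10000 ≈ 0.889100
step 5 [5y] swap r/1=1435/46101: DF=(1 − 1435/46101·(0.973300+0.959900+0.931300+0.889100))/(1+1435/46101) = 1713/2000 ≈ 0.856500
step 6 [6y] bond c/1=3/50: DF=(571843/500000 − 3/50·(0.973300+0.959900+0.931300+0.889100+0.856500))/(1+3/50) = 409/500 ≈ 0.818000
step 7 [7y] swap r/1=2176/62105: DF=(1 − 2176/62105·(0.973300+0.959900+0.931300+0.889100+0.856500+0.818000))/(1+2176/62105) = 489/625 ≈ 0.782400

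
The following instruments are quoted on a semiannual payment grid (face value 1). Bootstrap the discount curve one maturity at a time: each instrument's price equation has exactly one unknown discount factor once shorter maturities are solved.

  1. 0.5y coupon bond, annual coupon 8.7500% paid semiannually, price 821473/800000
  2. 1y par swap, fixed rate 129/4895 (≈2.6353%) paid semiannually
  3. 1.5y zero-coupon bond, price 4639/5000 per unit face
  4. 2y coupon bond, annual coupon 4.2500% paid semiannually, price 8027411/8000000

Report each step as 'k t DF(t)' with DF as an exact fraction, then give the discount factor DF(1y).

step 1 [0.5y] bond c/2=7/160: DF=(821473/800000 − 7/160·(0))/(1+7/160) = 4919/5000 ≈ 0.983800
step 2 [1y] swap r/2=129/9790: DF=(1 − 129/9790·(0.983800))/(1+129/9790) = 4871/5000 ≈ 0.974200
step 3 [1.5y] zero: DF = P = 4639/5000 ≈ 0.927800
step 4 [2y] bond c/2=17/800: DF=(8027411/8000000 − 17/800·(0.983800+0.974200+0.927800))/(1+17/800) = 369/400 ≈ 0.922500

1 1/2 4919/5000
2 1 4871/5000
3 3/2 4639/5000
4 2 369/400
DF(1y) = 4871/5000 ≈ 0.974200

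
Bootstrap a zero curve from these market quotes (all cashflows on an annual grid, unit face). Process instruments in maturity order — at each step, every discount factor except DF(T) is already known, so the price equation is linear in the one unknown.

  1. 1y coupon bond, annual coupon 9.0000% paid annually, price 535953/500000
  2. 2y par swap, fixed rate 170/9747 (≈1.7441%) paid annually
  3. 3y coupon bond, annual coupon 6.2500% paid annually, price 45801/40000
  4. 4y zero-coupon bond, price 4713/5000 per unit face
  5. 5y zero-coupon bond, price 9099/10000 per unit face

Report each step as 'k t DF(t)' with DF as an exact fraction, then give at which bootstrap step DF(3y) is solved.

step 1 [1y] bond c/1=9/100: DF=(535953/500000 − 9/100·(0))/(1+9/100) = 4917/5000 ≈ 0.983400
step 2 [2y] swap r/1=170/9747: DF=(1 − 170/9747·(0.983400))/(1+170/9747) = 483/500 ≈ 0.966000
step 3 [3y] bond c/1=1/16: DF=(45801/40000 − 1/16·(0.983400+0.966000))/(1+1/16) = 963/1000 ≈ 0.963000
step 4 [4y] zero: DF = P = 4713/5000 ≈ 0.942600
step 5 [5y] zero: DF = P = 9099/10000 ≈ 0.909900

1 1 4917/5000
2 2 483/500
3 3 963/1000
4 4 4713/5000
5 5 9099/10000
DF(3y) is solved at step 3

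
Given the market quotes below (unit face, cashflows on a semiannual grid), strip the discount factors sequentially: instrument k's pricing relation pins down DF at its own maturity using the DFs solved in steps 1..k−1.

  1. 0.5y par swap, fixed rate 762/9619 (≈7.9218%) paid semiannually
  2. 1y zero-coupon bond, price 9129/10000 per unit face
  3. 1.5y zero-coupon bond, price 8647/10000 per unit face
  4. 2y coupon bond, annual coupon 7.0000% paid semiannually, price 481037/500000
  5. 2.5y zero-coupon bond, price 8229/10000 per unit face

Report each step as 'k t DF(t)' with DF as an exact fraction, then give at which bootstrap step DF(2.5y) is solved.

step 1 [0.5y] swap r/2=381/9619: DF=(1 − 381/9619·(0))/(1+381/9619) = 9619/10000 ≈ 0.961900
step 2 [1y] zero: DF = P = 9129/10000 ≈ 0.912900
step 3 [1.5y] zero: DF = P = 8647/10000 ≈ 0.864700
step 4 [2y] bond c/2=7/200: DF=(481037/500000 − 7/200·(0.961900+0.912900+0.864700))/(1+7/200) = 8369/10000 ≈ 0.836900
step 5 [2.5y] zero: DF = P = 8229/10000 ≈ 0.822900

1 1/2 9619/10000
2 1 9129/10000
3 3/2 8647/10000
4 2 8369/10000
5 5/2 8229/10000
DF(2.5y) is solved at step 5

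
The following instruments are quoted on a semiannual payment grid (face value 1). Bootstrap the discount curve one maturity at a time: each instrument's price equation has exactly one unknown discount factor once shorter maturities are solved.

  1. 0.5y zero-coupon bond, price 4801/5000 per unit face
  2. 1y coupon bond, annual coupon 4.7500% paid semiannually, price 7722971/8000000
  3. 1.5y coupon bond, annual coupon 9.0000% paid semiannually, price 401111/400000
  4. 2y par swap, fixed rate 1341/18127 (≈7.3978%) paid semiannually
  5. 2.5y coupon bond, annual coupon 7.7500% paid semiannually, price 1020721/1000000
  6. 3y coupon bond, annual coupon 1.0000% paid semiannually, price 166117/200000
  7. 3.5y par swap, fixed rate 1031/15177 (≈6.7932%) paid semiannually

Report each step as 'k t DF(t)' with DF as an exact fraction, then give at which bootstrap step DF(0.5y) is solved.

1 1/2 4801/5000
2 1 9207/10000
3 3/2 4393/5000
4 2 8659/10000
5 5/2 4237/5000
6 3 4021/5000
7 7/2 3969/5000
DF(0.5y) is solved at step 1

step 1 [0.5y] zero: DF = P = 4801/5000 ≈ 0.960200
step 2 [1y] bond c/2=19/800: DF=(7722971/8000000 − 19/800·(0.960200))/(1+19/800) = 9207/10000 ≈ 0.920700
step 3 [1.5y] bond c/2=9/200: DF=(401111/400000 − 9/200·(0.960200+0.920700))/(1+9/200) = 4393/5000 ≈ 0.878600
step 4 [2y] swap r/2=1341/36254: DF=(1 − 1341/36254·(0.960200+0.920700+0.878600))/(1+1341/36254) = 8659/10000 ≈ 0.865900
step 5 [2.5y] bond c/2=31/800: DF=(1020721/1000000 − 31/800·(0.960200+0.920700+0.878600+0.865900))/(1+31/800) = 4237/5000 ≈ 0.847400
step 6 [3y] bond c/2=1/200: DF=(166117/200000 − 1/200·(0.960200+0.920700+0.878600+0.865900+0.847400))/(1+1/200) = 4021/5000 ≈ 0.804200
step 7 [3.5y] swap r/2=1031/30354: DF=(1 − 1031/30354·(0.960200+0.920700+0.878600+0.865900+0.847400+0.804200))/(1+1031/30354) = 3969/5000 ≈ 0.793800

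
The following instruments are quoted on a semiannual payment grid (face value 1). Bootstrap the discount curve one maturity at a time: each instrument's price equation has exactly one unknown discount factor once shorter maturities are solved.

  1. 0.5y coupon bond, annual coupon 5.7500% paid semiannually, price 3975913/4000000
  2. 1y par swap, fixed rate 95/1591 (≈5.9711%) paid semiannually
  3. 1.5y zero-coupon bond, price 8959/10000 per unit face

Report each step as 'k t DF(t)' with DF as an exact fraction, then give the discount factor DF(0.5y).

1 1/2 4831/5000
2 1 943/1000
3 3/2 8959/10000
DF(0.5y) = 4831/5000 ≈ 0.966200

step 1 [0.5y] bond c/2=23/800: DF=(3975913/4000000 − 23/800·(0))/(1+23/800) = 4831/5000 ≈ 0.966200
step 2 [1y] swap r/2=95/3182: DF=(1 − 95/3182·(0.966200))/(1+95/3182) = 943/1000 ≈ 0.943000
step 3 [1.5y] zero: DF = P = 8959/10000 ≈ 0.895900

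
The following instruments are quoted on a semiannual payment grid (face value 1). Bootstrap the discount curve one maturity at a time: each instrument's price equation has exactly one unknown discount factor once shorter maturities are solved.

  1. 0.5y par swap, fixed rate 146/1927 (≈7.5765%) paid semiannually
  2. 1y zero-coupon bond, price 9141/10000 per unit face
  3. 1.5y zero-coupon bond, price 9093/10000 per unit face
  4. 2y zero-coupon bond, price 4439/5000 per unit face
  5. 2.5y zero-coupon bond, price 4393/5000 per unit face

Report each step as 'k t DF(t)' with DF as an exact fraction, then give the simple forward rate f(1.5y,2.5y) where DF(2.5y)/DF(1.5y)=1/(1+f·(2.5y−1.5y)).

step 1 [0.5y] swap r/2=73/1927: DF=(1 − 73/1927·(0))/(1+73/1927) = 1927/2000 ≈ 0.963500
step 2 [1y] zero: DF = P = 9141/10000 ≈ 0.914100
step 3 [1.5y] zero: DF = P = 9093/10000 ≈ 0.909300
step 4 [2y] zero: DF = P = 4439/5000 ≈ 0.887800
step 5 [2.5y] zero: DF = P = 4393/5000 ≈ 0.878600

1 1/2 1927/2000
2 1 9141/10000
3 3/2 9093/10000
4 2 4439/5000
5 5/2 4393/5000
f(1.5y,2.5y) = ((9093/10000)/(4393/5000) − 1)/(1) = 307/8786 ≈ 3.4942%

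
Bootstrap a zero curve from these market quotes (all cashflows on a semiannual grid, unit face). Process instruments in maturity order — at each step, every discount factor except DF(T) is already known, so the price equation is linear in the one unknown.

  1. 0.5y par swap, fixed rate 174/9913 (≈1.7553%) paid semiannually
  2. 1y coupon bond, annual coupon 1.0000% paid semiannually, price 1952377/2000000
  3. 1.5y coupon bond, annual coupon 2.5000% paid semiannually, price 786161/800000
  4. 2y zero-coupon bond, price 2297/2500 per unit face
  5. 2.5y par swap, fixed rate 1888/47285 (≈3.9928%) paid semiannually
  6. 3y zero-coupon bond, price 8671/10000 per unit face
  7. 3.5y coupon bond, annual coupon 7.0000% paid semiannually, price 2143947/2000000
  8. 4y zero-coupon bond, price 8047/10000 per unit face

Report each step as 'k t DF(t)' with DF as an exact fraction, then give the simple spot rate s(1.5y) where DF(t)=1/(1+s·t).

1 1/2 9913/10000
2 1 604/625
3 3/2 1183/1250
4 2 2297/2500
5 5/2 566/625
6 3 8671/10000
7 7/2 1693/2000
8 4 8047/10000
s(1.5y) = (1/(1183/1250) − 1)/(3/2) = 134/3549 ≈ 3.7757%

step 1 [0.5y] swap r/2=87/9913: DF=(1 − 87/9913·(0))/(1+87/9913) = 9913/10000 ≈ 0.991300
step 2 [1y] bond c/2=1/200: DF=(1952377/2000000 − 1/200·(0.991300))/(1+1/200) = 604/625 ≈ 0.966400
step 3 [1.5y] bond c/2=1/80: DF=(786161/800000 − 1/80·(0.991300+0.966400))/(1+1/80) = 1183/1250 ≈ 0.946400
step 4 [2y] zero: DF = P = 2297/2500 ≈ 0.918800
step 5 [2.5y] swap r/2=944/47285: DF=(1 − 944/47285·(0.991300+0.966400+0.946400+0.918800))/(1+944/47285) = 566/625 ≈ 0.905600
step 6 [3y] zero: DF = P = 8671/10000 ≈ 0.867100
step 7 [3.5y] bond c/2=7/200: DF=(2143947/2000000 − 7/200·(0.991300+0.966400+0.946400+0.918800+0.905600+0.867100))/(1+7/200) = 1693/2000 ≈ 0.846500
step 8 [4y] zero: DF = P = 8047/10000 ≈ 0.804700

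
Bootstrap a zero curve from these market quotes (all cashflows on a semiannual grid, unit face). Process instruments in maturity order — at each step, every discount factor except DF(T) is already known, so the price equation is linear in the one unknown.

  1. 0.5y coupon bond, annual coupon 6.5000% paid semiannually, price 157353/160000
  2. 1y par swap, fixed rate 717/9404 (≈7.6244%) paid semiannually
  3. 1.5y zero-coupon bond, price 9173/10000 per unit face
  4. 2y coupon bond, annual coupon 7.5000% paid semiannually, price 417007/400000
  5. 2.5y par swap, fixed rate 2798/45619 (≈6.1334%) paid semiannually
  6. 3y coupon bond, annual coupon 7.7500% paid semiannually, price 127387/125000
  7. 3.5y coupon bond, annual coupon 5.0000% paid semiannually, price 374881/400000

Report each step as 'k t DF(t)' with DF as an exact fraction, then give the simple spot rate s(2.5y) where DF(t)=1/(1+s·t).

step 1 [0.5y] bond c/2=13/400: DF=(157353/160000 − 13/400·(0))/(1+13/400) = 381/400 ≈ 0.952500
step 2 [1y] swap r/2=717/18808: DF=(1 − 717/18808·(0.952500))/(1+717/18808) = 9283/10000 ≈ 0.928300
step 3 [1.5y] zero: DF = P = 9173/10000 ≈ 0.917300
step 4 [2y] bond c/2=3/80: DF=(417007/400000 − 3/80·(0.952500+0.928300+0.917300))/(1+3/80) = 9037/10000 ≈ 0.903700
step 5 [2.5y] swap r/2=1399/45619: DF=(1 − 1399/45619·(0.952500+0.928300+0.917300+0.903700))/(1+1399/45619) = 8601/10000 ≈ 0.860100
step 6 [3y] bond c/2=31/800: DF=(127387/125000 − 31/800·(0.952500+0.928300+0.917300+0.903700+0.860100))/(1+31/800) = 8109/10000 ≈ 0.810900
step 7 [3.5y] bond c/2=1/40: DF=(374881/400000 − 1/40·(0.952500+0.928300+0.917300+0.903700+0.860100+0.810900))/(1+1/40) = 7833/10000 ≈ 0.783300

1 1/2 381/400
2 1 9283/10000
3 3/2 9173/10000
4 2 9037/10000
5 5/2 8601/10000
6 3 8109/10000
7 7/2 7833/10000
s(2.5y) = (1/(8601/10000) − 1)/(5/2) = 2798/43005 ≈ 6.5062%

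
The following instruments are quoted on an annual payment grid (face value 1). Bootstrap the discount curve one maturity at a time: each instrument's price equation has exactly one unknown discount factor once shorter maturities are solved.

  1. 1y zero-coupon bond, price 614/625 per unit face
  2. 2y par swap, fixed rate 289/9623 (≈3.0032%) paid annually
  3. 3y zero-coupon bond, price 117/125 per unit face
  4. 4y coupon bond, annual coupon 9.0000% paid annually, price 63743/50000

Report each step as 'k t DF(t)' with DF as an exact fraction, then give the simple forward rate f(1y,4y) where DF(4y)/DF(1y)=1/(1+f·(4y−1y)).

1 1 614/625
2 2 4711/5000
3 3 117/125
4 4 4667/5000
f(1y,4y) = ((614/625)/(4667/5000) − 1)/(3) = 245/14001 ≈ 1.7499%

step 1 [1y] zero: DF = P = 614/625 ≈ 0.982400
step 2 [2y] swap r/1=289/9623: DF=(1 − 289/9623·(0.982400))/(1+289/9623) = 4711/5000 ≈ 0.942200
step 3 [3y] zero: DF = P = 117/125 ≈ 0.936000
step 4 [4y] bond c/1=9/100: DF=(63743/50000 − 9/100·(0.982400+0.942200+0.936000))/(1+9/100) = 4667/5000 ≈ 0.933400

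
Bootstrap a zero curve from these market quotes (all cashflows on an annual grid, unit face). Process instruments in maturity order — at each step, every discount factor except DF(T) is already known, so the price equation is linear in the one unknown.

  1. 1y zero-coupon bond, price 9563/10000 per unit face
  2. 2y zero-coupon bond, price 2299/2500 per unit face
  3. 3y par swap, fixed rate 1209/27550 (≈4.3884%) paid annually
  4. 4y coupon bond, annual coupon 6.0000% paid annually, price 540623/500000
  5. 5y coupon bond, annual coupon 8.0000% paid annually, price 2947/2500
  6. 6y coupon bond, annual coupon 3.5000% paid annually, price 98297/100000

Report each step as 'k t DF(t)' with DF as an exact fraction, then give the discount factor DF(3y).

step 1 [1y] zero: DF = P = 9563/10000 ≈ 0.956300
step 2 [2y] zero: DF = P = 2299/2500 ≈ 0.919600
step 3 [3y] swap r/1=1209/27550: DF=(1 − 1209/27550·(0.956300+0.919600))/(1+1209/27550) = 8791/10000 ≈ 0.879100
step 4 [4y] bond c/1=3/50: DF=(540623/500000 − 3/50·(0.956300+0.919600+0.879100))/(1+3/50) = 8641/10000 ≈ 0.864100
step 5 [5y] bond c/1=2/25: DF=(2947/2500 − 2/25·(0.956300+0.919600+0.879100+0.864100))/(1+2/25) = 4117/5000 ≈ 0.823400
step 6 [6y] bond c/1=7/200: DF=(98297/100000 − 7/200·(0.956300+0.919600+0.879100+0.864100+0.823400))/(1+7/200) = 1599/2000 ≈ 0.799500

1 1 9563/10000
2 2 2299/2500
3 3 8791/10000
4 4 8641/10000
5 5 4117/5000
6 6 1599/2000
DF(3y) = 8791/10000 ≈ 0.879100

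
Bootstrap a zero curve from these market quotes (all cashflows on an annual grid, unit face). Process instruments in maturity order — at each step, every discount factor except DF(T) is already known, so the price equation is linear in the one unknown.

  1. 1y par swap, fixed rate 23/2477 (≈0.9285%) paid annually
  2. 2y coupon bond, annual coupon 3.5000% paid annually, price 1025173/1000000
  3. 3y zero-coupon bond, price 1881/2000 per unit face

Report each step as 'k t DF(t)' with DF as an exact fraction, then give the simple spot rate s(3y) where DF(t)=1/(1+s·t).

step 1 [1y] swap r/1=23/2477: DF=(1 − 23/2477·(0))/(1+23/2477) = 2477/2500 ≈ 0.990800
step 2 [2y] bond c/1=7/200: DF=(1025173/1000000 − 7/200·(0.990800))/(1+7/200) = 957/1000 ≈ 0.957000
step 3 [3y] zero: DF = P = 1881/2000 ≈ 0.940500

1 1 2477/2500
2 2 957/1000
3 3 1881/2000
s(3y) = (1/(1881/2000) − 1)/(3) = 119/5643 ≈ 2.1088%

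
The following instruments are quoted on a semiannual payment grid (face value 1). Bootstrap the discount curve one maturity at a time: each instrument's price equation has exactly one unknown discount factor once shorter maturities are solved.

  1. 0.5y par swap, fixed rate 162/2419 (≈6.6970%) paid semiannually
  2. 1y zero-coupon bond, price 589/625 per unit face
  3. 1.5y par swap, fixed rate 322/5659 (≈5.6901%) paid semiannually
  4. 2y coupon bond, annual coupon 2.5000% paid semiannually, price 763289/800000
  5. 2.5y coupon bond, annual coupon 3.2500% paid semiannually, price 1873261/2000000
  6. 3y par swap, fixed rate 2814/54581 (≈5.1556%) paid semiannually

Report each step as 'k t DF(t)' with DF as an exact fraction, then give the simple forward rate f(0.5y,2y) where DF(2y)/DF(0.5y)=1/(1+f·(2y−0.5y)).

1 1/2 2419/2500
2 1 589/625
3 3/2 1839/2000
4 2 4537/5000
5 5/2 8619/10000
6 3 8593/10000
f(0.5y,2y) = ((2419/2500)/(4537/5000) − 1)/(3/2) = 602/13611 ≈ 4.4229%

step 1 [0.5y] swap r/2=81/2419: DF=(1 − 81/2419·(0))/(1+81/2419) = 2419/2500 ≈ 0.967600
step 2 [1y] zero: DF = P = 589/625 ≈ 0.942400
step 3 [1.5y] swap r/2=161/5659: DF=(1 − 161/5659·(0.967600+0.942400))/(1+161/5659) = 1839/2000 ≈ 0.919500
step 4 [2y] bond c/2=1/80: DF=(763289/800000 − 1/80·(0.967600+0.942400+0.919500))/(1+1/80) = 4537/5000 ≈ 0.907400
step 5 [2.5y] bond c/2=13/800: DF=(1873261/2000000 − 13/800·(0.967600+0.942400+0.919500+0.907400))/(1+13/800) = 8619/10000 ≈ 0.861900
step 6 [3y] swap r/2=1407/54581: DF=(1 − 1407/54581·(0.967600+0.942400+0.919500+0.907400+0.861900))/(1+1407/54581) = 8593/10000 ≈ 0.859300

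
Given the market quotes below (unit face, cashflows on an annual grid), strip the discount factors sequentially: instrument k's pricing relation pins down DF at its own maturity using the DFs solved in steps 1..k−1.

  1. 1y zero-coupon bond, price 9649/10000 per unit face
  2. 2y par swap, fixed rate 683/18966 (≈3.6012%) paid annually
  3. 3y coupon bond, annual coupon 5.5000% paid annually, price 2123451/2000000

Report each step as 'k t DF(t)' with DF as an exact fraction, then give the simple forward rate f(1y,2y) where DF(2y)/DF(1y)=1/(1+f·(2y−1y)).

step 1 [1y] zero: DF = P = 9649/10000 ≈ 0.964900
step 2 [2y] swap r/1=683/18966: DF=(1 − 683/18966·(0.964900))/(1+683/18966) = 9317/10000 ≈ 0.931700
step 3 [3y] bond c/1=11/200: DF=(2123451/2000000 − 11/200·(0.964900+0.931700))/(1+11/200) = 363/400 ≈ 0.907500

1 1 9649/10000
2 2 9317/10000
3 3 363/400
f(1y,2y) = ((9649/10000)/(9317/10000) − 1)/(1) = 332/9317 ≈ 3.5634%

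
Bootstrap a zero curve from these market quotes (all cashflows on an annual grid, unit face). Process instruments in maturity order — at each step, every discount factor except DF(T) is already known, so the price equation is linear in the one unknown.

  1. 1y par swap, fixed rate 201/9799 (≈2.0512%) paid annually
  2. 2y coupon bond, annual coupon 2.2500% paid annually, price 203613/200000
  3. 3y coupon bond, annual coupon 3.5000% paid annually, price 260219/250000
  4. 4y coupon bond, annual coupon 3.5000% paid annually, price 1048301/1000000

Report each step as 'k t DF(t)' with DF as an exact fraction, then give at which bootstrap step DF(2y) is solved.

1 1 9799/10000
2 2 9741/10000
3 3 2349/2500
4 4 183/200
DF(2y) is solved at step 2

step 1 [1y] swap r/1=201/9799: DF=(1 − 201/9799·(0))/(1+201/9799) = 9799/10000 ≈ 0.979900
step 2 [2y] bond c/1=9/400: DF=(203613/200000 − 9/400·(0.979900))/(1+9/400) = 9741/10000 ≈ 0.974100
step 3 [3y] bond c/1=7/200: DF=(260219/250000 − 7/200·(0.979900+0.974100))/(1+7/200) = 2349/2500 ≈ 0.939600
step 4 [4y] bond c/1=7/200: DF=(1048301/1000000 − 7/200·(0.979900+0.974100+0.939600))/(1+7/200) = 183/200 ≈ 0.915000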